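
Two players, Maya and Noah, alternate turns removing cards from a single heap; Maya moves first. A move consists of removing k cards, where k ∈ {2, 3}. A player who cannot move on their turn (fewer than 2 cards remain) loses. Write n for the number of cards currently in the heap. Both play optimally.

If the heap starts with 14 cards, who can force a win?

Maya wins.

Positions with no move are L. A position that does have a move is losing for the player to move precisely when every available move leads to a winning position for the opponent. Fill in the labels:
n=0: no move → L
n=1: no move → L
n=2: W (go to 0, an L position)
n=3: W (go to 1, an L position)
n=4: W (go to 1, an L position)
n=5: L (options 3(W), 2(W) are all W)
n=6: L (options 4(W), 3(W) are all W)
n=7: W (go to 5, an L position)
n=8: W (go to 6, an L position)
n=9: W (go to 6, an L position)
n=10: L (options 8(W), 7(W) are all W)
n=11: L (options 9(W), 8(W) are all W)
n=12: W (go to 10, an L position)
n=13: W (go to 11, an L position)
n=14: W (go to 11, an L position)
From 14 Maya can remove 3, leaving 11, reaching an L position.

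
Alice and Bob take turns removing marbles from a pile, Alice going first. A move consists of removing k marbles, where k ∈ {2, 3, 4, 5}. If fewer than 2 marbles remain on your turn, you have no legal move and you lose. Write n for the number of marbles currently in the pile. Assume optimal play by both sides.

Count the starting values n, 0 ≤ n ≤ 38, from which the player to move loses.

Classify positions by backward induction: terminal positions (no move available) are L. From any other position, the mover wins iff some move reaches an L.
n=0: no move → L
n=1: no move → L
n=2: can move to 0, which is L ⇒ W
n=3: can move to 1, which is L ⇒ W
n=4: can move to 1, which is L ⇒ W
n=5: can move to 1, which is L ⇒ W
n=6: can move to 1, which is L ⇒ W
n=7: moves to 5(W), 4(W), 3(W), 2(W); every one is W ⇒ L
n=8: moves to 6(W), 5(W), 4(W), 3(W); every one is W ⇒ L
n=9: can move to 7, which is L ⇒ W
n=10: can move to 8, which is L ⇒ W
n=11: can move to 8, which is L ⇒ W
n=12: can move to 8, which is L ⇒ W
n=13: can move to 8, which is L ⇒ W
n=14: moves to 12(W), 11(W), 10(W), 9(W); every one is W ⇒ L
n=15: moves to 13(W), 12(W), 11(W), 10(W); every one is W ⇒ L
n=16: can move to 14, which is L ⇒ W
n=17: can move to 15, which is L ⇒ W
n=18: can move to 15, which is L ⇒ W
n=19: can move to 15, which is L ⇒ W
n=20: can move to 15, which is L ⇒ W
n=21: moves to 19(W), 18(W), 17(W), 16(W); every one is W ⇒ L
n=22: moves to 20(W), 19(W), 18(W), 17(W); every one is W ⇒ L
n=23: can move to 21, which is L ⇒ W
n=24: can move to 22, which is L ⇒ W
n=25: can move to 22, which is L ⇒ W
n=26: can move to 22, which is L ⇒ W
n=27: can move to 22, which is L ⇒ W
n=28: moves to 26(W), 25(W), 24(W), 23(W); every one is W ⇒ L
n=29: moves to 27(W), 26(W), 25(W), 24(W); every one is W ⇒ L
n=30: can move to 28, which is L ⇒ W
n=31: can move to 29, which is L ⇒ W
n=32: can move to 29, which is L ⇒ W
n=33: can move to 29, which is L ⇒ W
n=34: can move to 29, which is L ⇒ W
n=35: moves to 33(W), 32(W), 31(W), 30(W); every one is W ⇒ L
n=36: moves to 34(W), 33(W), 32(W), 31(W); every one is W ⇒ L
n=37: can move to 35, which is L ⇒ W
n=38: can move to 36, which is L ⇒ W
L entries with 0 ≤ n ≤ 38: n = 0, 1, 7, 8, 14, 15, 21, 22, 28, 29, 35, 36; that makes 12.

12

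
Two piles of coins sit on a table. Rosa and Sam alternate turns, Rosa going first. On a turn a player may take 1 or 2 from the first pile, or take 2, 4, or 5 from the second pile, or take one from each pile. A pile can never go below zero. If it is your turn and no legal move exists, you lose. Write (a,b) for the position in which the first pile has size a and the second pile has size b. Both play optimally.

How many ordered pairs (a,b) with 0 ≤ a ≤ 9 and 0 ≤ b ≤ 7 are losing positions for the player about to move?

Build the W/L table. Terminal = L. A non-terminal position is W if it has a move to some L; otherwise it is L.
Every move lowers a or b (never raises either), so fill the grid row by row in increasing a, and left to right within a row: each cell's successors are then already labelled.
      b=0  b=1  b=2  b=3  b=4  b=5  b=6  b=7
a=0:    L    L    W    W    W    W    W    L
a=1:    W    W    W    L    L    W    W    W
a=2:    W    W    L    W    W    W    W    W
a=3:    L    L    W    W    W    W    W    L
a=4:    W    W    W    L    L    W    W    W
a=5:    W    W    L    W    W    W    W    W
a=6:    L    L    W    W    W    W    W    L
a=7:    W    W    W    L    L    W    W    W
a=8:    W    W    L    W    W    W    W    W
a=9:    L    L    W    W    W    W    W    L
Cells with no legal move (terminal, hence L): (0,0), (0,1).
The remaining L cells, each justified by listing all of its moves:
(0,7): →(0,5)(W), (0,3)(W), (0,2)(W) — all W, so L
(1,3): →(0,3)(W), (1,1)(W), (0,2)(W) — all W, so L
(1,4): →(0,4)(W), (1,2)(W), (1,0)(W), (0,3)(W) — all W, so L
(2,2): →(1,2)(W), (0,2)(W), (2,0)(W), (1,1)(W) — all W, so L
(3,0): →(2,0)(W), (1,0)(W) — all W, so L
(3,1): →(2,1)(W), (1,1)(W), (2,0)(W) — all W, so L
(3,7): →(2,7)(W), (1,7)(W), (3,5)(W), (3,3)(W), (3,2)(W), (2,6)(W) — all W, so L
(4,3): →(3,3)(W), (2,3)(W), (4,1)(W), (3,2)(W) — all W, so L
(4,4): →(3,4)(W), (2,4)(W), (4,2)(W), (4,0)(W), (3,3)(W) — all W, so L
(5,2): →(4,2)(W), (3,2)(W), (5,0)(W), (4,1)(W) — all W, so L
(6,0): →(5,0)(W), (4,0)(W) — all W, so L
(6,1): →(5,1)(W), (4,1)(W), (5,0)(W) — all W, so L
(6,7): →(5,7)(W), (4,7)(W), (6,5)(W), (6,3)(W), (6,2)(W), (5,6)(W) — all W, so L
(7,3): →(6,3)(W), (5,3)(W), (7,1)(W), (6,2)(W) — all W, so L
(7,4): →(6,4)(W), (5,4)(W), (7,2)(W), (7,0)(W), (6,3)(W) — all W, so L
(8,2): →(7,2)(W), (6,2)(W), (8,0)(W), (7,1)(W) — all W, so L
(9,0): →(8,0)(W), (7,0)(W) — all W, so L
(9,1): →(8,1)(W), (7,1)(W), (8,0)(W) — all W, so L
(9,7): →(8,7)(W), (7,7)(W), (9,5)(W), (9,3)(W), (9,2)(W), (8,6)(W) — all W, so L
Every other cell has at least one move into one of the L cells above, so it is W.
L cells per row: a=0: 3, a=1: 2, a=2: 1, a=3: 3, a=4: 2, a=5: 1, a=6: 3, a=7: 2, a=8: 1, a=9: 3; total 21.

21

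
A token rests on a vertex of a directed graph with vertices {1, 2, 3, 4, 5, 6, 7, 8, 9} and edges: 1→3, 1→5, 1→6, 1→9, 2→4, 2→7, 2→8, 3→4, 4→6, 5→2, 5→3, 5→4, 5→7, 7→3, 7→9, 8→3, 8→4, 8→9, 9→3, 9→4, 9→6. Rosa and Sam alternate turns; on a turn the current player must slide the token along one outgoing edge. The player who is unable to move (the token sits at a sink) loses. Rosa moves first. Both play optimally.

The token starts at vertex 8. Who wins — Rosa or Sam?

Rosa wins.

Label each position W (a win for the player to move) or L (a loss). A position with no legal move is L; any other position is W exactly when some move reaches an L, and L when every move reaches a W.
Every edge goes from a vertex to one that appears earlier in the order 6, 4, 3, 9, 7, 8, 2, 5, 1, so processing vertices in that order labels each vertex after all of its successors.
6: no outgoing edge → L
4: →6(L), so W
3: →4(W) only, which is W, so L
9: →3(L), so W
7: →3(L), so W
8: →3(L), so W
2: →8(W), 7(W), 4(W) — all W, so L
5: →2(L), so W
1: →3(L), so W
The starting position 8 is W: Rosa should move to 3, handing over an L position.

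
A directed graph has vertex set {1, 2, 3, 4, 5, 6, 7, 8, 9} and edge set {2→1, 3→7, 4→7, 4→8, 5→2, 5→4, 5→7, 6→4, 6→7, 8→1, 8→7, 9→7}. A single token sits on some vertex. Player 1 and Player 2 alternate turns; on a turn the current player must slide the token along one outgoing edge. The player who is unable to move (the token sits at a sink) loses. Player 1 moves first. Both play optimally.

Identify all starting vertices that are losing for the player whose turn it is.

Work bottom-up. With no move the player to move loses. Otherwise the position is W if at least one move leads to an L position for the opponent, and L if every move leads to a W.
Every edge goes from a vertex to one that appears earlier in the order 7, 1, 8, 4, 2, 5, 3, 6, 9, so processing vertices in that order labels each vertex after all of its successors.
7: no outgoing edge → L
1: no outgoing edge → L
8: W (go to 1, an L position)
4: W (go to 7, an L position)
2: W (go to 1, an L position)
5: W (go to 7, an L position)
3: W (go to 7, an L position)
6: W (go to 7, an L position)
9: W (go to 7, an L position)
Reading off the rows marked L gives the requested list; there are 2 such vertices.

1, 7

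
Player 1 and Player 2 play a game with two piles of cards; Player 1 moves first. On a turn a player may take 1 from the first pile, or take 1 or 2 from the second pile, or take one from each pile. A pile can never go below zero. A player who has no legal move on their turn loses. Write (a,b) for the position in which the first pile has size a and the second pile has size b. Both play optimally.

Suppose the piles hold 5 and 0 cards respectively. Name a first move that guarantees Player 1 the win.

Use the standard recursion: the mover loses at a terminal position; elsewhere, the mover wins exactly when some move hands the opponent an L position.
No move ever increases a pile, so every position that can arise here has a ≤ 5 and b ≤ 0; it is enough to label the cells with 0 ≤ a ≤ 5 and 0 ≤ b ≤ 0.
Every move lowers a or b (never raises either), so fill the grid row by row in increasing a, and left to right within a row: each cell's successors are then already labelled.
      b=0
a=0:    L
a=1:    W
a=2:    L
a=3:    W
a=4:    L
a=5:    W
Cells with no legal move (terminal, hence L): (0,0).
The remaining L cells, each justified by listing all of its moves:
(2,0): only reaches (1,0)(W), which is W → L
(4,0): only reaches (3,0)(W), which is W → L
Every other cell has at least one move into one of the L cells above, so it is W.
From (5,0), the L positions reachable in one move are: (4,0).

Move to (4,0).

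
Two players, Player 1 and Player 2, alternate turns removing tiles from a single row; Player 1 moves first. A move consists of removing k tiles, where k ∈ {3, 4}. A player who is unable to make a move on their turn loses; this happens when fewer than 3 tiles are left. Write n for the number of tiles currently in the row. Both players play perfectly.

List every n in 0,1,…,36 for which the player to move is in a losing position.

0, 1, 2, 7, 8, 9, 14, 15, 16, 21, 22, 23, 28, 29, 30, 35, 36

Positions with no move are L. A position that does have a move is losing for the player to move precisely when every available move leads to a winning position for the opponent. Fill in the labels:
n=0: no move → L
n=1: no move → L
n=2: no move → L
n=3: reaches L-position 0 → W
n=4: reaches L-position 1 → W
n=5: reaches L-position 2 → W
n=6: reaches L-position 2 → W
n=7: only reaches 4(W), 3(W), all W → L
n=8: only reaches 5(W), 4(W), all W → L
n=9: only reaches 6(W), 5(W), all W → L
n=10: reaches L-position 7 → W
n=11: reaches L-position 8 → W
n=12: reaches L-position 9 → W
n=13: reaches L-position 9 → W
n=14: only reaches 11(W), 10(W), all W → L
n=15: only reaches 12(W), 11(W), all W → L
n=16: only reaches 13(W), 12(W), all W → L
n=17: reaches L-position 14 → W
n=18: reaches L-position 15 → W
n=19: reaches L-position 16 → W
n=20: reaches L-position 16 → W
n=21: only reaches 18(W), 17(W), all W → L
n=22: only reaches 19(W), 18(W), all W → L
n=23: only reaches 20(W), 19(W), all W → L
n=24: reaches L-position 21 → W
n=25: reaches L-position 22 → W
n=26: reaches L-position 23 → W
n=27: reaches L-position 23 → W
n=28: only reaches 25(W), 24(W), all W → L
n=29: only reaches 26(W), 25(W), all W → L
n=30: only reaches 27(W), 26(W), all W → L
n=31: reaches L-position 28 → W
n=32: reaches L-position 29 → W
n=33: reaches L-position 30 → W
n=34: reaches L-position 30 → W
n=35: only reaches 32(W), 31(W), all W → L
n=36: only reaches 33(W), 32(W), all W → L
Reading off the rows marked L gives the requested list; there are 17 such values of n.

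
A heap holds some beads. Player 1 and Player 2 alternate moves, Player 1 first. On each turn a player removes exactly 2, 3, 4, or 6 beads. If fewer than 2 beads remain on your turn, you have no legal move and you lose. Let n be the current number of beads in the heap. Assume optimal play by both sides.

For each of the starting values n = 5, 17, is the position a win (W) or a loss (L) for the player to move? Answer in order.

Work bottom-up. With no move the player to move loses. Otherwise the position is W if at least one move leads to an L position for the opponent, and L if every move leads to a W.
n=0: no move → L
n=1: no move → L
n=2: reaches L-position 0 → W
n=3: reaches L-position 1 → W
n=4: reaches L-position 1 → W
n=5: reaches L-position 1 → W
n=6: reaches L-position 0 → W
n=7: reaches L-position 1 → W
n=8: only reaches 6(W), 5(W), 4(W), 2(W), all W → L
n=9: only reaches 7(W), 6(W), 5(W), 3(W), all W → L
n=10: reaches L-position 8 → W
n=11: reaches L-position 9 → W
n=12: reaches L-position 9 → W
n=13: reaches L-position 9 → W
n=14: reaches L-position 8 → W
n=15: reaches L-position 9 → W
n=16: only reaches 14(W), 13(W), 12(W), 10(W), all W → L
n=17: only reaches 15(W), 14(W), 13(W), 11(W), all W → L

5: W, 17: L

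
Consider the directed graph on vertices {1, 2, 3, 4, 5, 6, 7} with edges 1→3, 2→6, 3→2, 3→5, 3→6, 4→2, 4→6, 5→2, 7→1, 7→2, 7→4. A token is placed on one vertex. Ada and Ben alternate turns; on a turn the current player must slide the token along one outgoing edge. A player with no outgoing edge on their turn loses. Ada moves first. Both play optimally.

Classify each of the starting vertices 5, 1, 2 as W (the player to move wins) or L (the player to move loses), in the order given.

5: L, 1: L, 2: W

Classify positions by backward induction: terminal positions (no move available) are L. From any other position, the mover wins iff some move reaches an L.
Every edge goes from a vertex to one that appears earlier in the order 6, 2, 5, 4, 3, 1, 7, so processing vertices in that order labels each vertex after all of its successors.
6: no outgoing edge → L
2: W (go to 6, an L position)
5: L (sole option 2(W) is W)
4: W (go to 6, an L position)
3: W (go to 5, an L position)
1: L (sole option 3(W) is W)
7: W (go to 1, an L position)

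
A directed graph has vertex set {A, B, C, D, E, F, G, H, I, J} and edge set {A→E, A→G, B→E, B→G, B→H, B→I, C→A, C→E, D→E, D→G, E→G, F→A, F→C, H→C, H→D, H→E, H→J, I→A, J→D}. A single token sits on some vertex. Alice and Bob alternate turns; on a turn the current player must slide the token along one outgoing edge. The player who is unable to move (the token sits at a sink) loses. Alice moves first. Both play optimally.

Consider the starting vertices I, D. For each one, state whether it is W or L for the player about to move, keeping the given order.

I: L, D: W

Build the W/L table. Terminal = L. A non-terminal position is W if it has a move to some L; otherwise it is L.
Every edge goes from a vertex to one that appears earlier in the order G, E, A, C, D, J, H, I, F, B, so processing vertices in that order labels each vertex after all of its successors.
G: no outgoing edge → L
E: W (go to G, an L position)
A: W (go to G, an L position)
C: L (options A(W), E(W) are all W)
D: W (go to G, an L position)
J: L (sole option D(W) is W)
H: W (go to J, an L position)
I: L (sole option A(W) is W)
F: W (go to C, an L position)
B: W (go to I, an L position)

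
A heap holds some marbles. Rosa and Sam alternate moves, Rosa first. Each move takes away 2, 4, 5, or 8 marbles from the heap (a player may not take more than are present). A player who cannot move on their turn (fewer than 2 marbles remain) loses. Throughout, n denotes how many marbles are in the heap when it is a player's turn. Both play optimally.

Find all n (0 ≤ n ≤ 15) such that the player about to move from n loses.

Build the W/L table. Terminal = L. A non-terminal position is W if it has a move to some L; otherwise it is L.
n=0: no move → L
n=1: no move → L
n=2: reaches L-position 0 → W
n=3: reaches L-position 1 → W
n=4: reaches L-position 0 → W
n=5: reaches L-position 1 → W
n=6: reaches L-position 1 → W
n=7: only reaches 5(W), 3(W), 2(W), all W → L
n=8: reaches L-position 0 → W
n=9: reaches L-position 7 → W
n=10: only reaches 8(W), 6(W), 5(W), 2(W), all W → L
n=11: reaches L-position 7 → W
n=12: reaches L-position 10 → W
n=13: only reaches 11(W), 9(W), 8(W), 5(W), all W → L
n=14: reaches L-position 10 → W
n=15: reaches L-position 13 → W
The losing starting values of n are exactly the entries labelled L in this table (5 of them).

0, 1, 7, 10, 13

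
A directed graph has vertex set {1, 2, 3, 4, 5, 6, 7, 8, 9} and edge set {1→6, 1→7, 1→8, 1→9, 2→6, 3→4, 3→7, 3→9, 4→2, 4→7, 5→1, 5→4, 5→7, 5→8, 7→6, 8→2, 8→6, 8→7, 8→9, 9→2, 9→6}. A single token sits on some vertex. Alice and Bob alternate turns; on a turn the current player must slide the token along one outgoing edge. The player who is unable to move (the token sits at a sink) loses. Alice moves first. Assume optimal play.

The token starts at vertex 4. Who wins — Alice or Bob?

Bob wins.

Classify positions by backward induction: terminal positions (no move available) are L. From any other position, the mover wins iff some move reaches an L.
Every edge goes from a vertex to one that appears earlier in the order 6, 2, 7, 9, 8, 4, 1, 3, 5, so processing vertices in that order labels each vertex after all of its successors.
6: no outgoing edge → L
2: →6(L), so W
7: →6(L), so W
9: →6(L), so W
8: →6(L), so W
4: →7(W), 2(W) — all W, so L
1: →6(L), so W
3: →4(L), so W
5: →4(L), so W
Every move from 4 reaches a W position, so the mover loses.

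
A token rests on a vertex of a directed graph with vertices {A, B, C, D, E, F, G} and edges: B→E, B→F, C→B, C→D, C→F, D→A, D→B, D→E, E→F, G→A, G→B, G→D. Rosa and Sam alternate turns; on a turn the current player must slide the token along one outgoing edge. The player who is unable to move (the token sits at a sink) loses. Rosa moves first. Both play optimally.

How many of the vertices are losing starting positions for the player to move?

2

Compute win/loss labels from the base case upward. A position with no move is L. Any other position is W if it can reach an L in one move, else L.
Every edge goes from a vertex to one that appears earlier in the order A, F, E, B, D, G, C, so processing vertices in that order labels each vertex after all of its successors.
A: no outgoing edge → L
F: no outgoing edge → L
E: can move to F, which is L ⇒ W
B: can move to F, which is L ⇒ W
D: can move to A, which is L ⇒ W
G: can move to A, which is L ⇒ W
C: can move to F, which is L ⇒ W
The L vertices are A, F; that is 2 in all.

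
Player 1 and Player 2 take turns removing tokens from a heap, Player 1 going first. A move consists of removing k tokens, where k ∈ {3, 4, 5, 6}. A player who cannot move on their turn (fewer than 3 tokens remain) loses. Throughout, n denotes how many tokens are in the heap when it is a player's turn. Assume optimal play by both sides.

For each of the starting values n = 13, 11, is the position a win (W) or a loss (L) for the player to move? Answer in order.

13: W, 11: L

Positions with no move are L. A position that does have a move is losing for the player to move precisely when every available move leads to a winning position for the opponent. Fill in the labels:
n=0: no move → L
n=1: no move → L
n=2: no move → L
n=3: can move to 0, which is L ⇒ W
n=4: can move to 1, which is L ⇒ W
n=5: can move to 2, which is L ⇒ W
n=6: can move to 2, which is L ⇒ W
n=7: can move to 2, which is L ⇒ W
n=8: can move to 2, which is L ⇒ W
n=9: moves to 6(W), 5(W), 4(W), 3(W); every one is W ⇒ L
n=10: moves to 7(W), 6(W), 5(W), 4(W); every one is W ⇒ L
n=11: moves to 8(W), 7(W), 6(W), 5(W); every one is W ⇒ L
n=12: can move to 9, which is L ⇒ W
n=13: can move to 10, which is L ⇒ W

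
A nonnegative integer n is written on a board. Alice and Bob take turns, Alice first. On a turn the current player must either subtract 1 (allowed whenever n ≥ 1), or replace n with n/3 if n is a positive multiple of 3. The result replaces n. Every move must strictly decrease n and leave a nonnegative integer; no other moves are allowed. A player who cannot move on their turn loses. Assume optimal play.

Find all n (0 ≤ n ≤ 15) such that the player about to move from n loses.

0, 2, 4, 7, 9, 11, 13, 15

Positions with no move are L. A position that does have a move is losing for the player to move precisely when every available move leads to a winning position for the opponent. Fill in the labels:
n=0: no move → L
n=1: reaches L-position 0 → W
n=2: only reaches 1(W), which is W → L
n=3: reaches L-position 2 → W
n=4: only reaches 3(W), which is W → L
n=5: reaches L-position 4 → W
n=6: reaches L-position 2 → W
n=7: only reaches 6(W), which is W → L
n=8: reaches L-position 7 → W
n=9: only reaches 3(W), 8(W), all W → L
n=10: reaches L-position 9 → W
n=11: only reaches 10(W), which is W → L
n=12: reaches L-position 4 → W
n=13: only reaches 12(W), which is W → L
n=14: reaches L-position 13 → W
n=15: only reaches 5(W), 14(W), all W → L
The losing starting values of n are exactly the entries labelled L in this table (8 of them).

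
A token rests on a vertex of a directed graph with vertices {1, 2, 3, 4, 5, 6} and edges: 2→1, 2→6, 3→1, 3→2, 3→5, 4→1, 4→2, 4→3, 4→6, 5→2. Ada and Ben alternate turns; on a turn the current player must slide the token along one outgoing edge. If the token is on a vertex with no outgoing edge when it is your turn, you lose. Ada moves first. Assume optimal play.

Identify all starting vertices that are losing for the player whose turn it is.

1, 5, 6

Work bottom-up. With no move the player to move loses. Otherwise the position is W if at least one move leads to an L position for the opponent, and L if every move leads to a W.
Every edge goes from a vertex to one that appears earlier in the order 1, 6, 2, 5, 3, 4, so processing vertices in that order labels each vertex after all of its successors.
1: no outgoing edge → L
6: no outgoing edge → L
2: →6(L), so W
5: →2(W) only, which is W, so L
3: →5(L), so W
4: →6(L), so W
Reading off the rows marked L gives the requested list; there are 3 such vertices.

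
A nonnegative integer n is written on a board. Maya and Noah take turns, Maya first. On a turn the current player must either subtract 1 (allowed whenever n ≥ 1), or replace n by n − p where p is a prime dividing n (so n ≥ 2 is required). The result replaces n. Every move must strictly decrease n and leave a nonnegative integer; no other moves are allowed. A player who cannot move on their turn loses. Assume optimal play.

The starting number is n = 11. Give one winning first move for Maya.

Move to 0.

Use the standard recursion: the mover loses at a terminal position; elsewhere, the mover wins exactly when some move hands the opponent an L position.
n=0: no move → L
n=1: →0(L), so W
n=2: →0(L), so W
n=3: →0(L), so W
n=4: →2(W), 3(W) — all W, so L
n=5: →0(L), so W
n=6: →4(L), so W
n=7: →0(L), so W
n=8: →6(W), 7(W) — all W, so L
n=9: →8(L), so W
n=10: →8(L), so W
n=11: →0(L), so W
From 11, the L positions reachable in one move are: 0.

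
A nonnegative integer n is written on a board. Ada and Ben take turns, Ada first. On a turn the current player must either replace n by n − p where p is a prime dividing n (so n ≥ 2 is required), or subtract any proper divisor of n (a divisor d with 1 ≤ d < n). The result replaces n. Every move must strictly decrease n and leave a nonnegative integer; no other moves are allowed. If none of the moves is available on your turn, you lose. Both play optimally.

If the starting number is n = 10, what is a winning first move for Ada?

Move to 9.

Positions with no move are L. A position that does have a move is losing for the player to move precisely when every available move leads to a winning position for the opponent. Fill in the labels:
n=0: no move → L
n=1: no move → L
n=2: W (go to 0, an L position)
n=3: W (go to 0, an L position)
n=4: L (options 2(W), 3(W) are all W)
n=5: W (go to 0, an L position)
n=6: W (go to 4, an L position)
n=7: W (go to 0, an L position)
n=8: W (go to 4, an L position)
n=9: L (options 6(W), 8(W) are all W)
n=10: W (go to 9, an L position)
From 10, the L positions reachable in one move are: 9.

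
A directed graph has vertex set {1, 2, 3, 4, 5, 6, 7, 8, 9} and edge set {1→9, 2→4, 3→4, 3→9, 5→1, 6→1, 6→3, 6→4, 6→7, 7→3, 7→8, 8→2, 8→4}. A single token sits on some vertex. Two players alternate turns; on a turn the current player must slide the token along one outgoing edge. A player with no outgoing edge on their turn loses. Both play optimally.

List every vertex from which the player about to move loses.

Positions with no move are L. A position that does have a move is losing for the player to move precisely when every available move leads to a winning position for the opponent. Fill in the labels:
Every edge goes from a vertex to one that appears earlier in the order 4, 9, 1, 3, 2, 5, 8, 7, 6, so processing vertices in that order labels each vertex after all of its successors.
4: no outgoing edge → L
9: no outgoing edge → L
1: W (go to 9, an L position)
3: W (go to 9, an L position)
2: W (go to 4, an L position)
5: L (sole option 1(W) is W)
8: W (go to 4, an L position)
7: L (options 8(W), 3(W) are all W)
6: W (go to 7, an L position)
Reading off the rows marked L gives the requested list; there are 4 such vertices.

4, 5, 7, 9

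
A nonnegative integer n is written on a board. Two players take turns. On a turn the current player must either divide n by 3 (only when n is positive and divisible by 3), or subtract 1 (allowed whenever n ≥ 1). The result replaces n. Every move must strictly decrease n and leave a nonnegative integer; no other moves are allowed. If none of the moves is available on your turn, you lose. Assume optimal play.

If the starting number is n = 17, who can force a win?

The second player wins.

Compute win/loss labels from the base case upward. A position with no move is L. Any other position is W if it can reach an L in one move, else L.
n=0: no move → L
n=1: →0(L), so W
n=2: →1(W) only, which is W, so L
n=3: →2(L), so W
n=4: →3(W) only, which is W, so L
n=5: →4(L), so W
n=6: →2(L), so W
n=7: →6(W) only, which is W, so L
n=8: →7(L), so W
n=9: →3(W), 8(W) — all W, so L
n=10: →9(L), so W
n=11: →10(W) only, which is W, so L
n=12: →4(L), so W
n=13: →12(W) only, which is W, so L
n=14: →13(L), so W
n=15: →5(W), 14(W) — all W, so L
n=16: →15(L), so W
n=17: →16(W) only, which is W, so L
Every move from 17 reaches a W position, so the mover loses.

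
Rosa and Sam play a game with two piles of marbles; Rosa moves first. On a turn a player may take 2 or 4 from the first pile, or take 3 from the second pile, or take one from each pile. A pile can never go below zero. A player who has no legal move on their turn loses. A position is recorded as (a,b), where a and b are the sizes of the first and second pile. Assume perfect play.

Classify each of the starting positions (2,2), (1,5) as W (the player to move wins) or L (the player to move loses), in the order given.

(2,2): W, (1,5): L

Use the standard recursion: the mover loses at a terminal position; elsewhere, the mover wins exactly when some move hands the opponent an L position.
No move ever increases a pile, so every position that can arise here has a ≤ 2 and b ≤ 5; it is enough to label the cells with 0 ≤ a ≤ 2 and 0 ≤ b ≤ 5.
Every move lowers a or b (never raises either), so fill the grid row by row in increasing a, and left to right within a row: each cell's successors are then already labelled.
      b=0  b=1  b=2  b=3  b=4  b=5
a=0:    L    L    L    W    W    W
a=1:    L    W    W    W    L    L
a=2:    W    W    W    L    L    W
Cells with no legal move (terminal, hence L): (0,0), (0,1), (0,2), (1,0).
The remaining L cells, each justified by listing all of its moves:
(1,4): only reaches (1,1)(W), (0,3)(W), all W → L
(1,5): only reaches (1,2)(W), (0,4)(W), all W → L
(2,3): only reaches (0,3)(W), (2,0)(W), (1,2)(W), all W → L
(2,4): only reaches (0,4)(W), (2,1)(W), (1,3)(W), all W → L
Every other cell has at least one move into one of the L cells above, so it is W.
(2,2): the move to (0,2) reaches an L cell, so W
(1,5): one of the L cells justified above, so L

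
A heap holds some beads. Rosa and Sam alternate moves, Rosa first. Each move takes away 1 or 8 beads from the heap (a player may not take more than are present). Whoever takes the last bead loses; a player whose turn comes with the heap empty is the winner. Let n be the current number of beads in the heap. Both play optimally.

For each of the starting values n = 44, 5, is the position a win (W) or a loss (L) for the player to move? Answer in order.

Work bottom-up. With no move the player to move wins. Otherwise the position is W if at least one move leads to an L position for the opponent, and L if every move leads to a W.
n=0: no move; the opponent has just taken the last bead and therefore loses → W
n=1: only reaches 0(W), which is W → L
n=2: reaches L-position 1 → W
n=3: only reaches 2(W), which is W → L
n=4: reaches L-position 3 → W
n=5: only reaches 4(W), which is W → L
n=6: reaches L-position 5 → W
n=7: only reaches 6(W), which is W → L
n=8: reaches L-position 7 → W
n=9: reaches L-position 1 → W
n=10: only reaches 9(W), 2(W), all W → L
n=11: reaches L-position 10 → W
n=12: only reaches 11(W), 4(W), all W → L
n=13: reaches L-position 12 → W
n=14: only reaches 13(W), 6(W), all W → L
n=15: reaches L-position 14 → W
n=16: only reaches 15(W), 8(W), all W → L
n=17: reaches L-position 16 → W
n=18: reaches L-position 10 → W
n=19: only reaches 18(W), 11(W), all W → L
n=20: reaches L-position 19 → W
n=21: only reaches 20(W), 13(W), all W → L
n=22: reaches L-position 21 → W
n=23: only reaches 22(W), 15(W), all W → L
n=24: reaches L-position 23 → W
n=25: only reaches 24(W), 17(W), all W → L
n=26: reaches L-position 25 → W
n=27: reaches L-position 19 → W
n=28: only reaches 27(W), 20(W), all W → L
n=29: reaches L-position 28 → W
n=30: only reaches 29(W), 22(W), all W → L
n=31: reaches L-position 30 → W
n=32: only reaches 31(W), 24(W), all W → L
n=33: reaches L-position 32 → W
n=34: only reaches 33(W), 26(W), all W → L
n=35: reaches L-position 34 → W
n=36: reaches L-position 28 → W
n=37: only reaches 36(W), 29(W), all W → L
n=38: reaches L-position 37 → W
n=39: only reaches 38(W), 31(W), all W → L
n=40: reaches L-position 39 → W
n=41: only reaches 40(W), 33(W), all W → L
n=42: reaches L-position 41 → W
n=43: only reaches 42(W), 35(W), all W → L
n=44: reaches L-position 43 → W

44: W, 5: L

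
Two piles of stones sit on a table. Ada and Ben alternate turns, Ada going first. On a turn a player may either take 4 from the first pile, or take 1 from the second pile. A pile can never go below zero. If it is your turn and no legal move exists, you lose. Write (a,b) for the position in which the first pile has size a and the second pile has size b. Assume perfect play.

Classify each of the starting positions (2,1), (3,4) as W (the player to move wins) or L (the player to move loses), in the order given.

(2,1): W, (3,4): L

Positions with no move are L. A position that does have a move is losing for the player to move precisely when every available move leads to a winning position for the opponent. Fill in the labels:
No move ever increases a pile, so every position that can arise here has a ≤ 3 and b ≤ 4; it is enough to label the cells with 0 ≤ a ≤ 3 and 0 ≤ b ≤ 4.
Every move lowers a or b (never raises either), so fill the grid row by row in increasing a, and left to right within a row: each cell's successors are then already labelled.
      b=0  b=1  b=2  b=3  b=4
a=0:    L    W    L    W    L
a=1:    L    W    L    W    L
a=2:    L    W    L    W    L
a=3:    L    W    L    W    L
Cells with no legal move (terminal, hence L): (0,0), (1,0), (2,0), (3,0).
The remaining L cells, each justified by listing all of its moves:
(0,2): →(0,1)(W) only, which is W, so L
(0,4): →(0,3)(W) only, which is W, so L
(1,2): →(1,1)(W) only, which is W, so L
(1,4): →(1,3)(W) only, which is W, so L
(2,2): →(2,1)(W) only, which is W, so L
(2,4): →(2,3)(W) only, which is W, so L
(3,2): →(3,1)(W) only, which is W, so L
(3,4): →(3,3)(W) only, which is W, so L
Every other cell has at least one move into one of the L cells above, so it is W.
(2,1): the move to (2,0) reaches an L cell, so W
(3,4): one of the L cells justified above, so L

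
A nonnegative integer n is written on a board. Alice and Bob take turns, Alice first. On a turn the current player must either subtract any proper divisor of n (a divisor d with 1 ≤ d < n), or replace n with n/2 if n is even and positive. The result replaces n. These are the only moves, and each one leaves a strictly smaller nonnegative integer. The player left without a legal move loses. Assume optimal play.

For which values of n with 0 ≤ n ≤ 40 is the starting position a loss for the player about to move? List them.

0, 1, 3, 5, 7, 9, 11, 13, 15, 17, 19, 21, 23, 25, 27, 29, 31, 33, 35, 37, 39

Work bottom-up. With no move the player to move loses. Otherwise the position is W if at least one move leads to an L position for the opponent, and L if every move leads to a W.
n=0: no move → L
n=1: no move → L
n=2: reaches L-position 1 → W
n=3: only reaches 2(W), which is W → L
n=4: reaches L-position 3 → W
n=5: only reaches 4(W), which is W → L
n=6: reaches L-position 3 → W
n=7: only reaches 6(W), which is W → L
n=8: reaches L-position 7 → W
n=9: only reaches 6(W), 8(W), all W → L
n=10: reaches L-position 5 → W
n=11: only reaches 10(W), which is W → L
n=12: reaches L-position 9 → W
n=13: only reaches 12(W), which is W → L
n=14: reaches L-position 7 → W
n=15: only reaches 10(W), 12(W), 14(W), all W → L
n=16: reaches L-position 15 → W
n=17: only reaches 16(W), which is W → L
n=18: reaches L-position 9 → W
n=19: only reaches 18(W), which is W → L
n=20: reaches L-position 15 → W
n=21: only reaches 14(W), 18(W), 20(W), all W → L
n=22: reaches L-position 11 → W
n=23: only reaches 22(W), which is W → L
n=24: reaches L-position 21 → W
n=25: only reaches 20(W), 24(W), all W → L
n=26: reaches L-position 13 → W
n=27: only reaches 18(W), 24(W), 26(W), all W → L
n=28: reaches L-position 21 → W
n=29: only reaches 28(W), which is W → L
n=30: reaches L-position 15 → W
n=31: only reaches 30(W), which is W → L
n=32: reaches L-position 31 → W
n=33: only reaches 22(W), 30(W), 32(W), all W → L
n=34: reaches L-position 17 → W
n=35: only reaches 28(W), 30(W), 34(W), all W → L
n=36: reaches L-position 27 → W
n=37: only reaches 36(W), which is W → L
n=38: reaches L-position 19 → W
n=39: only reaches 26(W), 36(W), 38(W), all W → L
n=40: reaches L-position 35 → W
Reading off the rows marked L gives the requested list; there are 21 such values of n.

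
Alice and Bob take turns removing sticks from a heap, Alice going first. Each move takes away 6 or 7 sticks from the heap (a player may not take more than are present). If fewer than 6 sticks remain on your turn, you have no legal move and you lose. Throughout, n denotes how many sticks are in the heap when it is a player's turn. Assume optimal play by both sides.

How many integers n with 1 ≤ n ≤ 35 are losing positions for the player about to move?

17

Positions with no move are L. A position that does have a move is losing for the player to move precisely when every available move leads to a winning position for the opponent. Fill in the labels:
n=0: no move → L
n=1: no move → L
n=2: no move → L
n=3: no move → L
n=4: no move → L
n=5: no move → L
n=6: reaches L-position 0 → W
n=7: reaches L-position 1 → W
n=8: reaches L-position 2 → W
n=9: reaches L-position 3 → W
n=10: reaches L-position 4 → W
n=11: reaches L-position 5 → W
n=12: reaches L-position 5 → W
n=13: only reaches 7(W), 6(W), all W → L
n=14: only reaches 8(W), 7(W), all W → L
n=15: only reaches 9(W), 8(W), all W → L
n=16: only reaches 10(W), 9(W), all W → L
n=17: only reaches 11(W), 10(W), all W → L
n=18: only reaches 12(W), 11(W), all W → L
n=19: reaches L-position 13 → W
n=20: reaches L-position 14 → W
n=21: reaches L-position 15 → W
n=22: reaches L-position 16 → W
n=23: reaches L-position 17 → W
n=24: reaches L-position 18 → W
n=25: reaches L-position 18 → W
n=26: only reaches 20(W), 19(W), all W → L
n=27: only reaches 21(W), 20(W), all W → L
n=28: only reaches 22(W), 21(W), all W → L
n=29: only reaches 23(W), 22(W), all W → L
n=30: only reaches 24(W), 23(W), all W → L
n=31: only reaches 25(W), 24(W), all W → L
n=32: reaches L-position 26 → W
n=33: reaches L-position 27 → W
n=34: reaches L-position 28 → W
n=35: reaches L-position 29 → W
L entries with 1 ≤ n ≤ 35 (n=0 is outside the asked range and is not counted): n = 1, 2, 3, 4, 5, 13, 14, 15, 16, 17, 18, 26, 27, 28, 29, 30, 31; that makes 17.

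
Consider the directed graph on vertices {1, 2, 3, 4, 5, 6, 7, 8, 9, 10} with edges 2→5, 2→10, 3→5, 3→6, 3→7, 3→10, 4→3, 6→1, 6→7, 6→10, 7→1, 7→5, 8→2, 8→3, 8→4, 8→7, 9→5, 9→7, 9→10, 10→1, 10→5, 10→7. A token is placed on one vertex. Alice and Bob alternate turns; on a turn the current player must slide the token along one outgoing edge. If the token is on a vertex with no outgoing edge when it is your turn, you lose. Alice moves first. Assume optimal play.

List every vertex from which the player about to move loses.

Work bottom-up. With no move the player to move loses. Otherwise the position is W if at least one move leads to an L position for the opponent, and L if every move leads to a W.
Every edge goes from a vertex to one that appears earlier in the order 5, 1, 7, 10, 6, 9, 3, 2, 4, 8, so processing vertices in that order labels each vertex after all of its successors.
5: no outgoing edge → L
1: no outgoing edge → L
7: can move to 1, which is L ⇒ W
10: can move to 1, which is L ⇒ W
6: can move to 1, which is L ⇒ W
9: can move to 5, which is L ⇒ W
3: can move to 5, which is L ⇒ W
2: can move to 5, which is L ⇒ W
4: the only move is to 3(W), a W ⇒ L
8: can move to 4, which is L ⇒ W
Reading off the rows marked L gives the requested list; there are 3 such vertices.

1, 4, 5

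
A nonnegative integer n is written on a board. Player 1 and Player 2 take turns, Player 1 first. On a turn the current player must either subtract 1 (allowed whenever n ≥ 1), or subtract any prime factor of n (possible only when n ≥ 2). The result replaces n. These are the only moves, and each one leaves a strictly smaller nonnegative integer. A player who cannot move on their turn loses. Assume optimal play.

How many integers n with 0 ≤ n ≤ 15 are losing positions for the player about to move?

4

Compute win/loss labels from the base case upward. A position with no move is L. Any other position is W if it can reach an L in one move, else L.
n=0: no move → L
n=1: reaches L-position 0 → W
n=2: reaches L-position 0 → W
n=3: reaches L-position 0 → W
n=4: only reaches 2(W), 3(W), all W → L
n=5: reaches L-position 0 → W
n=6: reaches L-position 4 → W
n=7: reaches L-position 0 → W
n=8: only reaches 6(W), 7(W), all W → L
n=9: reaches L-position 8 → W
n=10: reaches L-position 8 → W
n=11: reaches L-position 0 → W
n=12: only reaches 9(W), 10(W), 11(W), all W → L
n=13: reaches L-position 0 → W
n=14: reaches L-position 12 → W
n=15: reaches L-position 12 → W
L entries with 0 ≤ n ≤ 15: n = 0, 4, 8, 12; that makes 4.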